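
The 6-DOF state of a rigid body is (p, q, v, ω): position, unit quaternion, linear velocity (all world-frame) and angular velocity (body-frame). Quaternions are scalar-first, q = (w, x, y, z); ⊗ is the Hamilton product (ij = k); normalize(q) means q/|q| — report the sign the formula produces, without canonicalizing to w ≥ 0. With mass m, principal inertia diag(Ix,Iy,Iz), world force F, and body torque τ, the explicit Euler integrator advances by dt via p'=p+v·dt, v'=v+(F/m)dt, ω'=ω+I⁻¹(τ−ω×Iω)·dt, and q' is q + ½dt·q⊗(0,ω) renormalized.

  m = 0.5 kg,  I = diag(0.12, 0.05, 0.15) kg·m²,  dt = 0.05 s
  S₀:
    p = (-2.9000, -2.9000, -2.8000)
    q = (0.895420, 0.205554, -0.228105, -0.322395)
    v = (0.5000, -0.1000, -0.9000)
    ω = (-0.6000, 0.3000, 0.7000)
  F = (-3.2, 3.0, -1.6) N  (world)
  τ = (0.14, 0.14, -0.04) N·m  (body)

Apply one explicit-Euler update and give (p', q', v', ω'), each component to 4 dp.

(τ − ω×Iω)/I = (0.9917, 2.5480, -0.3507)
ω + α·dt = (-0.5504, 0.4274, 0.6825)
q⊗(0,ω) = (0.4174404, -0.6002070, 0.3181752, 0.5515972)
q + ½dt·q⊗(0,ω), renormalized = (0.9056, 0.1905, -0.2201, -0.3085)
linear accel F/m = (-6.4000, 6.0000, -3.2000)
p' = p + v·dt = (-2.8750, -2.9050, -2.8450)
v' = v + a·dt = (0.1800, 0.2000, -1.0600)

p' = (-2.8750, -2.9050, -2.8450)
q' = (0.9056, 0.1905, -0.2201, -0.3085)
v' = (0.1800, 0.2000, -1.0600)
ω' = (-0.5504, 0.4274, 0.6825)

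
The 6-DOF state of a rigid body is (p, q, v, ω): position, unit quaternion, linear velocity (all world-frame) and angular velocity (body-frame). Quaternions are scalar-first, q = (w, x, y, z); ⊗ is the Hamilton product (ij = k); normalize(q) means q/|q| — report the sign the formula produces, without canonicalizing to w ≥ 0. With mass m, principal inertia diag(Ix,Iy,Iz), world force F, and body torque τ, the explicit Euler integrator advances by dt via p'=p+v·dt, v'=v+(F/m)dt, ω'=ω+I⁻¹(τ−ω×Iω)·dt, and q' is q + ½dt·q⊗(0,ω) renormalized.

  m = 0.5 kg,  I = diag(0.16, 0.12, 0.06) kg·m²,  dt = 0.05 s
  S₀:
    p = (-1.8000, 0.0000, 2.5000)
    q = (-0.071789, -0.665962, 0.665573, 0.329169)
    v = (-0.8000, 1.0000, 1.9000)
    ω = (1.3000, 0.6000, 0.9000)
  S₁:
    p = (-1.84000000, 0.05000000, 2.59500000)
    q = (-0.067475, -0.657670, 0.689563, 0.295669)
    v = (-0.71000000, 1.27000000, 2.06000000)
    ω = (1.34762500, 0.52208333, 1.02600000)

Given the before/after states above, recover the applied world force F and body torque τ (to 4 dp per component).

F = (0.9000, 2.7000, 1.6000)
τ = (0.1200, -0.0700, 0.1200)

ω₁ − ω₀ = (0.04762500, -0.07791667, 0.12600000)
gyro term ω₀×Iω₀ = (-0.0324, 0.1170, -0.0312)
τ = I·(Δω/dt) + ω₀×(Iω₀) = (0.1200, -0.0700, 0.1200)
velocity change Δv = (0.09000000, 0.27000000, 0.16000000)
applied force F = (0.9000, 2.7000, 1.6000)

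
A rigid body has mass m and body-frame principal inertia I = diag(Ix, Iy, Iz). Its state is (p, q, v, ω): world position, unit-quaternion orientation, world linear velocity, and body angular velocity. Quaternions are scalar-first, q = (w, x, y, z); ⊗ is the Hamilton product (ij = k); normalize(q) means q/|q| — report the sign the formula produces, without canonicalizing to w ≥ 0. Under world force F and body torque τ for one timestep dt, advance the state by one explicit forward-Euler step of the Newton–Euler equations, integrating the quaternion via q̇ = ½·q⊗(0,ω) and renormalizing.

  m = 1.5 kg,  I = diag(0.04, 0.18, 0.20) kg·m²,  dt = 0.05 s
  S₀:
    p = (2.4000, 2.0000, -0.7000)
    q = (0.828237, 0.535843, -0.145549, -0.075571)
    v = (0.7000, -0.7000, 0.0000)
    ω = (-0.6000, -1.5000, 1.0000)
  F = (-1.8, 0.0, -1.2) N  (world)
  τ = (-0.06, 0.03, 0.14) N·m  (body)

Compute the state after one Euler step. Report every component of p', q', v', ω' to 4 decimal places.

p' = (2.4350, 1.9650, -0.7000)
q' = (0.8318, 0.5164, -0.1887, -0.0771)
v' = (0.6400, -0.7000, -0.0400)
ω' = (-0.6375, -1.5183, 1.0035)

new position p' = (2.4350, 1.9650, -0.7000)
v' = v + a·dt = (0.6400, -0.7000, -0.0400)
(τ − ω×Iω)/I = (-0.7500, -0.3667, 0.0700)
ω' = ω + α·dt = (-0.6375, -1.5183, 1.0035)
q⊗(0,ω) = (0.1787533, -0.7558477, -1.7328559, -0.0628569)
updated quaternion q' = (0.8318, 0.5164, -0.1887, -0.0771)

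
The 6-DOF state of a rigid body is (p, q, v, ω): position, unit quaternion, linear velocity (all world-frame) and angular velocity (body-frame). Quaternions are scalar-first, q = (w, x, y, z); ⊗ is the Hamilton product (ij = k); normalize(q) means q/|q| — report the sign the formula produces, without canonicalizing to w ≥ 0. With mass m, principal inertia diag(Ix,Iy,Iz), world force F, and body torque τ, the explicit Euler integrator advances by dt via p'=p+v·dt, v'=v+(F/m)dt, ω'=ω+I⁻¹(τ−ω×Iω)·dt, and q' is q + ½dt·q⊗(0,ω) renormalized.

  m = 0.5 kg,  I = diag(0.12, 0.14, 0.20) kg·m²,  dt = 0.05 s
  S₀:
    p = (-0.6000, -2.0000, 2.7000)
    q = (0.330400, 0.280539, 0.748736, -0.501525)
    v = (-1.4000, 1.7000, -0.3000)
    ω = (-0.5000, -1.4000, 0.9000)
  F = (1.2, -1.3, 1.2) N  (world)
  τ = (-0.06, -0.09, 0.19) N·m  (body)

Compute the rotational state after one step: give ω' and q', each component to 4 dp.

ω' = (-0.4935, -1.4450, 0.9440)
q' = (0.3710, 0.2754, 0.7364, -0.4941)

ω×(Iω) gyroscopic = (-0.0756, 0.0360, 0.0140)
angular accel α = (0.1300, -0.9000, 0.8800)
ω + α·dt = (-0.4935, -1.4450, 0.9440)
q⊗(0,ω) = (1.6398724, -0.1934726, -0.4642826, 0.2789734)
updated quaternion q' = (0.3710, 0.2754, 0.7364, -0.4941)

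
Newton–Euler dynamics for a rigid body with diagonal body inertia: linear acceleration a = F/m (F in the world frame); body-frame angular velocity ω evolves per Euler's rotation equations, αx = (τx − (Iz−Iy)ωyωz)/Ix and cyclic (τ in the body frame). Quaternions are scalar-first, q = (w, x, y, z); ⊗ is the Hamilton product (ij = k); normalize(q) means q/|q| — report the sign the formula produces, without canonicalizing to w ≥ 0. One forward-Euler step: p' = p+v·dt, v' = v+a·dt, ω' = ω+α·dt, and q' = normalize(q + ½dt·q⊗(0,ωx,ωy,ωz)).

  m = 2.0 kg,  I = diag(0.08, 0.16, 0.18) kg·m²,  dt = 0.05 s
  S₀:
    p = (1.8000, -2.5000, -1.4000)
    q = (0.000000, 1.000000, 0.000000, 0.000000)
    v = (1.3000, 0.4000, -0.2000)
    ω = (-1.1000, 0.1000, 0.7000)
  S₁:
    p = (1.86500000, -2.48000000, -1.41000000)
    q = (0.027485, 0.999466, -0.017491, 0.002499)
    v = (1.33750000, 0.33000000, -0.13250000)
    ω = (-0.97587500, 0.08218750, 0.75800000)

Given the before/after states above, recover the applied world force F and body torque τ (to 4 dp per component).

F = (1.5000, -2.8000, 2.7000)
τ = (0.2000, 0.0200, 0.2000)

v₁ − v₀ = (0.03750000, -0.07000000, 0.06750000)
F = m·Δv/dt = (1.5000, -2.8000, 2.7000)
rate change Δω = (0.12412500, -0.01781250, 0.05800000)
gyro term ω₀×Iω₀ = (0.0014, 0.0770, -0.0088)
τ = I·(Δω/dt) + ω₀×(Iω₀) = (0.2000, 0.0200, 0.2000)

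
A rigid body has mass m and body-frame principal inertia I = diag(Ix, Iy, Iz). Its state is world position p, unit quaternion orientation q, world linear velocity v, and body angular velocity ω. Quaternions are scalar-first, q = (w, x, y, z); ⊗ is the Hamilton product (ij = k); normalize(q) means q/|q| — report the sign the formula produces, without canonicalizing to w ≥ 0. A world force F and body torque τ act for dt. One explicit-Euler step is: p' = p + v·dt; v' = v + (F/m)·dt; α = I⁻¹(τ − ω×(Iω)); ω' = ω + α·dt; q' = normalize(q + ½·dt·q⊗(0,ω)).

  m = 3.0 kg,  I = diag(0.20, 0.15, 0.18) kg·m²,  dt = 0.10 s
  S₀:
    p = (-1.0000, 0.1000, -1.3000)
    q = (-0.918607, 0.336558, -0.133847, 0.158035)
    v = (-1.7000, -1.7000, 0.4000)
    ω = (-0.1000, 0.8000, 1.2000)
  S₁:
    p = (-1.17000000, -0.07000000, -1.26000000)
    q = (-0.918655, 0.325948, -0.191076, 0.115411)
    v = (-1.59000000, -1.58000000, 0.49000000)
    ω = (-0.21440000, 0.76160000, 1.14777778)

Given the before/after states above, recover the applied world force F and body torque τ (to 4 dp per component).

F = (3.3000, 3.6000, 2.7000)
τ = (-0.2000, -0.0600, -0.0900)

velocity change Δv = (0.11000000, 0.12000000, 0.09000000)
applied force F = (3.3000, 3.6000, 2.7000)
Δω = ω₁−ω₀ = (-0.11440000, -0.03840000, -0.05222222)
I·α + gyro = (-0.2000, -0.0600, -0.0900)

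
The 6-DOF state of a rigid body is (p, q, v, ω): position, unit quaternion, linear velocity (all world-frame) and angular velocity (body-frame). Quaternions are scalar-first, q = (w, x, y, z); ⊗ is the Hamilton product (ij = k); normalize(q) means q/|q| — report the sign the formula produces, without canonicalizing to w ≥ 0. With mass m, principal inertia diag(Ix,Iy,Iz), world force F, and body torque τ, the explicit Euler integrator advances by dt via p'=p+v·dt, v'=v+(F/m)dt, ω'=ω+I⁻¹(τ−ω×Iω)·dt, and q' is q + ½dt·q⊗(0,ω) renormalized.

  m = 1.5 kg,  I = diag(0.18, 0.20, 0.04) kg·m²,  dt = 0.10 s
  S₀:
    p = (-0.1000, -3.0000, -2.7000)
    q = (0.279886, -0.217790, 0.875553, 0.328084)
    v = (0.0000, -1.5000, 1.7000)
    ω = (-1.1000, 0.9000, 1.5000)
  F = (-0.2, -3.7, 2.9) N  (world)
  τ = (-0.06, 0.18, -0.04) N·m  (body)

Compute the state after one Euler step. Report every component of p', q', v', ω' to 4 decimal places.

p' = (-0.1000, -3.1500, -2.5300)
q' = (0.2028, -0.1813, 0.8817, 0.3854)
v' = (-0.0133, -1.7467, 1.8933)
ω' = (-1.0133, 1.1055, 1.4495)

(τ − ω×Iω)/I = (0.8667, 2.0550, -0.5050)
ω' = ω + α·dt = (-1.0133, 1.1055, 1.4495)
q⊗(0,ω) = (-1.5196927, 0.7101793, 0.2176900, 1.1869263)
q + ½dt·q⊗(0,ω), renormalized = (0.2028, -0.1813, 0.8817, 0.3854)
p' = p + v·dt = (-0.1000, -3.1500, -2.5300)
new velocity v' = (-0.0133, -1.7467, 1.8933)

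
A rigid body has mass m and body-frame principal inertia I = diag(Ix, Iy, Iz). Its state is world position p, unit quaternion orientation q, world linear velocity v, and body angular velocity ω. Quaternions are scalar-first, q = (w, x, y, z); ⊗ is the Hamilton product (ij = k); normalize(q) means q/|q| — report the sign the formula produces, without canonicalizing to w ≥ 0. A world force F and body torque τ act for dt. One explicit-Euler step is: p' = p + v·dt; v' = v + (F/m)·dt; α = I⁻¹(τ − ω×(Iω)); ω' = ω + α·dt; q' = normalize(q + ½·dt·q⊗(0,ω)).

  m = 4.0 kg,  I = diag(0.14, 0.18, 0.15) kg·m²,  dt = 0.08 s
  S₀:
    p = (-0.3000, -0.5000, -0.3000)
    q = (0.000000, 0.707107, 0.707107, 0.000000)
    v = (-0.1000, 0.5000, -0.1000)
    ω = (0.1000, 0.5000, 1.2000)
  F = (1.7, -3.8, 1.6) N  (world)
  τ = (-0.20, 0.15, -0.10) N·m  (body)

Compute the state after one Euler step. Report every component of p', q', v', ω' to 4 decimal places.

p' = (-0.3080, -0.4600, -0.3080)
q' = (-0.0169, 0.7400, 0.6723, 0.0113)
v' = (-0.0660, 0.4240, -0.0680)
ω' = (-0.0040, 0.5672, 1.1456)

α = I⁻¹(τ − ω×Iω) = (-1.3000, 0.8400, -0.6800)
ω' = ω + α·dt = (-0.0040, 0.5672, 1.1456)
2q̇ = q⊗(0,ω) = (-0.4242642, 0.8485284, -0.8485284, 0.2828428)
updated quaternion q' = (-0.0169, 0.7400, 0.6723, 0.0113)
a = F/m = (0.4250, -0.9500, 0.4000)
new position p' = (-0.3080, -0.4600, -0.3080)
v' = v + a·dt = (-0.0660, 0.4240, -0.0680)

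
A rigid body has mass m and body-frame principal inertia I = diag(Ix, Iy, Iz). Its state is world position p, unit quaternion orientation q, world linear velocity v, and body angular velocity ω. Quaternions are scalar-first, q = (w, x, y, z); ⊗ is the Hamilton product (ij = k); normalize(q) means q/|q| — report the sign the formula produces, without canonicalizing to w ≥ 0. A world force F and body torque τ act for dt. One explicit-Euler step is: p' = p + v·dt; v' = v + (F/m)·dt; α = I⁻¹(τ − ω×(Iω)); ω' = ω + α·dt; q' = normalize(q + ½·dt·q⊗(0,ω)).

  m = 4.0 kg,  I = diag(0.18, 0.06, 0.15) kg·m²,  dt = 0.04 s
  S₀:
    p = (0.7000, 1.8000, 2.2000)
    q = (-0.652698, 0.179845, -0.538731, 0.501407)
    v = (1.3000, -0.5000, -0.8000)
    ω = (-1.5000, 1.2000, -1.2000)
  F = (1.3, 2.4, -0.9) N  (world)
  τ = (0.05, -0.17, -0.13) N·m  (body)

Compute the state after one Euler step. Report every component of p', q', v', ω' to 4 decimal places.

angular accel α = (0.9978, -3.7333, -2.3067)
ω + α·dt = (-1.4601, 1.0507, -1.2923)
Hamilton product q⊗(0,ω) = (1.5179331, 1.0238358, -1.3195341, 0.1909551)
q + ½dt·q⊗(0,ω), renormalized = (-0.6217, 0.2001, -0.5645, 0.5047)
a = (0.3250, 0.6000, -0.2250)
new position p' = (0.7520, 1.7800, 2.1680)
new velocity v' = (1.3130, -0.4760, -0.8090)

p' = (0.7520, 1.7800, 2.1680)
q' = (-0.6217, 0.2001, -0.5645, 0.5047)
v' = (1.3130, -0.4760, -0.8090)
ω' = (-1.4601, 1.0507, -1.2923)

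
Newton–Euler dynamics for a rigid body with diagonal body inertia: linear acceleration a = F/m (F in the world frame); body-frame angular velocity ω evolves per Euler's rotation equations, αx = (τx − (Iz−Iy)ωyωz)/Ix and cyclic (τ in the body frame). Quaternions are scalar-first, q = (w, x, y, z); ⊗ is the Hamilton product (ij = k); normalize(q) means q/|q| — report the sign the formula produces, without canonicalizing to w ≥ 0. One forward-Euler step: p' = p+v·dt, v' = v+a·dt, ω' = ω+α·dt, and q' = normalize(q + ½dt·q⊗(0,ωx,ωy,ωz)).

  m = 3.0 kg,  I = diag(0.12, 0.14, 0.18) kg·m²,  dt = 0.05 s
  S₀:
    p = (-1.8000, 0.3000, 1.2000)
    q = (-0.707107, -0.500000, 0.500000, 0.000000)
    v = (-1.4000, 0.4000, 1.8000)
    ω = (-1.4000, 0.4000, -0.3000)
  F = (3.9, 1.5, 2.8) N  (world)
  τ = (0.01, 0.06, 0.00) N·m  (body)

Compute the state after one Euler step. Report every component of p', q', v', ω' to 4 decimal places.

p' = (-1.8700, 0.3200, 1.2900)
q' = (-0.7291, -0.4787, 0.4888, 0.0178)
v' = (-1.3350, 0.4250, 1.8467)
ω' = (-1.3938, 0.4304, -0.2969)

precession coupling ω×(Iω) = (-0.0048, -0.0252, -0.0112)
angular accel α = (0.1233, 0.6086, 0.0622)
ω + α·dt = (-1.3938, 0.4304, -0.2969)
q⊗(0,ω) = (-0.9000000, 0.8399498, -0.4328428, 0.7121321)
q' = normalize(q + ½dt·q⊗(0,ω)) = (-0.7291, -0.4787, 0.4888, 0.0178)
p' = p + v·dt = (-1.8700, 0.3200, 1.2900)
v' = v + a·dt = (-1.3350, 0.4250, 1.8467)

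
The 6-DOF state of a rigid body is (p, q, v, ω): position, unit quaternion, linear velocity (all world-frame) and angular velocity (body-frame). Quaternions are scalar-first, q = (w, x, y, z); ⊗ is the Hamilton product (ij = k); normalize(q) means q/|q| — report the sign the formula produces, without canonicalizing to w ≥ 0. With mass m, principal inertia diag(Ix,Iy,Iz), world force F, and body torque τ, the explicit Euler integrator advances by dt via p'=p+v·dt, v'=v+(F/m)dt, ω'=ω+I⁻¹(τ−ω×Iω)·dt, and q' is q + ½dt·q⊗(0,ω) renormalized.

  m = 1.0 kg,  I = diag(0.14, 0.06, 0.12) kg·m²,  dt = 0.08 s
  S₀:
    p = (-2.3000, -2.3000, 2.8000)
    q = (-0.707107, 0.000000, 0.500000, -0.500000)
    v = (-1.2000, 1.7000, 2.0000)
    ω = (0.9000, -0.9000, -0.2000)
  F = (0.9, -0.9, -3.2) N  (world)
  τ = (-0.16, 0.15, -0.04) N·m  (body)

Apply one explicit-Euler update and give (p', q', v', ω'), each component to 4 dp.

p' = (-2.3960, -2.1640, 2.9600)
q' = (-0.6922, -0.0474, 0.5068, -0.5117)
v' = (-1.1280, 1.6280, 1.7440)
ω' = (0.8024, -0.6952, -0.2699)

a = F/m = (0.9000, -0.9000, -3.2000)
p' = p + v·dt = (-2.3960, -2.1640, 2.9600)
new velocity v' = (-1.1280, 1.6280, 1.7440)
precession coupling ω×(Iω) = (0.0108, -0.0036, 0.0648)
α = I⁻¹(τ − ω×Iω) = (-1.2200, 2.5600, -0.8733)
ω' = ω + α·dt = (0.8024, -0.6952, -0.2699)
Hamilton product q⊗(0,ω) = (0.3500000, -1.1863963, 0.1863963, -0.3085786)
updated quaternion q' = (-0.6922, -0.0474, 0.5068, -0.5117)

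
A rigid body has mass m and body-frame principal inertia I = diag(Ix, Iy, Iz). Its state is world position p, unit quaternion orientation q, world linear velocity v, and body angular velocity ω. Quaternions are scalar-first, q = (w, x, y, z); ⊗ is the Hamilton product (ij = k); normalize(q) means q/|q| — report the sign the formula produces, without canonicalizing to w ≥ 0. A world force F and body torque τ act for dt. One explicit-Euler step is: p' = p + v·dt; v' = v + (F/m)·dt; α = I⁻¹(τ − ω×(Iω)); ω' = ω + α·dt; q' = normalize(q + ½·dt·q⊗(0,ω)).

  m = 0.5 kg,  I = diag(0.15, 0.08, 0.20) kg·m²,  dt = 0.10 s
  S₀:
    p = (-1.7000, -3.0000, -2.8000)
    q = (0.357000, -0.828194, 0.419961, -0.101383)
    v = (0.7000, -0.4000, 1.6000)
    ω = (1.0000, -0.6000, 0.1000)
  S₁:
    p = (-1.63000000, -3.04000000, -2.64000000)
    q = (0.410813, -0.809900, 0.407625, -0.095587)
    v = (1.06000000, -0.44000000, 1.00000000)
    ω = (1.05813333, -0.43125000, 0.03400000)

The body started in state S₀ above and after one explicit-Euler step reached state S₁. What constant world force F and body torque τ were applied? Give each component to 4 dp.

velocity change Δv = (0.36000000, -0.04000000, -0.60000000)
m·(v₁−v₀)/dt = (1.8000, -0.2000, -3.0000)
ω₁ − ω₀ = (0.05813333, 0.16875000, -0.06600000)
ω₀×(Iω₀) = (-0.0072, -0.0050, 0.0420)
I·α + gyro = (0.0800, 0.1300, -0.0900)

F = (1.8000, -0.2000, -3.0000)
τ = (0.0800, 0.1300, -0.0900)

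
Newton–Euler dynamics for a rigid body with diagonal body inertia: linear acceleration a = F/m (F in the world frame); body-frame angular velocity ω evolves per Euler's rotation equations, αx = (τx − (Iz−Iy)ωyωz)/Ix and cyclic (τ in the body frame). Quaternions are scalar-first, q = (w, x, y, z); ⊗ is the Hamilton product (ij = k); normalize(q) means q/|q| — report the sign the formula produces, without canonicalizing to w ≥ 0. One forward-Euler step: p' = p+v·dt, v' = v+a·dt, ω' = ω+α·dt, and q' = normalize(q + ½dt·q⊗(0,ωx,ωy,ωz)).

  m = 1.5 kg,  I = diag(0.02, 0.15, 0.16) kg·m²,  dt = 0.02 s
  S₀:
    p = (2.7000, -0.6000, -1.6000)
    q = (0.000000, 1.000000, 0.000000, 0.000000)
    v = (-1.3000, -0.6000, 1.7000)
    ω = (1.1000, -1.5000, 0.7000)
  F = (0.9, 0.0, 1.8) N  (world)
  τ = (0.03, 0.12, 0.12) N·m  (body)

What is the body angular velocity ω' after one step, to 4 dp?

precession coupling ω×(Iω) = (-0.0105, -0.1078, -0.2145)
α = I⁻¹(τ − ω×Iω) = (2.0250, 1.5187, 2.0906)
new body rate ω' = (1.1405, -1.4696, 0.7418)

ω' = (1.1405, -1.4696, 0.7418)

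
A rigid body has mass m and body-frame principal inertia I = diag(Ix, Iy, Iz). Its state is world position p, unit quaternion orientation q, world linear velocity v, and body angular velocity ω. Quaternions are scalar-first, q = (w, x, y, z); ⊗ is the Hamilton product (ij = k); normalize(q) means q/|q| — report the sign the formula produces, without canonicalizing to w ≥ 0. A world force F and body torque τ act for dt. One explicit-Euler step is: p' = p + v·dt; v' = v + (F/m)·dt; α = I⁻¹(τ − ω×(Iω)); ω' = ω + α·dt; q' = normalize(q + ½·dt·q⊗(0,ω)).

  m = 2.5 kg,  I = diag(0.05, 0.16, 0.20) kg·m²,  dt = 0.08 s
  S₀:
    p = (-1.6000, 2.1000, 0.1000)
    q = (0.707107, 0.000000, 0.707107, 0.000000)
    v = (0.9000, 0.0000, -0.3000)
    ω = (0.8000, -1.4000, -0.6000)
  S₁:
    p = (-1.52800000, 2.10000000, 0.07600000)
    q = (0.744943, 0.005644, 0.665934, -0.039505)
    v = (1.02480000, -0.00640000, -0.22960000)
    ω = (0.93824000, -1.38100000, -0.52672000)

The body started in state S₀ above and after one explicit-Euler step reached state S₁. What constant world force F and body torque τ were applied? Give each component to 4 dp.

Δω = ω₁−ω₀ = (0.13824000, 0.01900000, 0.07328000)
I·α + gyro = (0.1200, 0.1100, 0.0600)
velocity change Δv = (0.12480000, -0.00640000, 0.07040000)
applied force F = (3.9000, -0.2000, 2.2000)

F = (3.9000, -0.2000, 2.2000)
τ = (0.1200, 0.1100, 0.0600)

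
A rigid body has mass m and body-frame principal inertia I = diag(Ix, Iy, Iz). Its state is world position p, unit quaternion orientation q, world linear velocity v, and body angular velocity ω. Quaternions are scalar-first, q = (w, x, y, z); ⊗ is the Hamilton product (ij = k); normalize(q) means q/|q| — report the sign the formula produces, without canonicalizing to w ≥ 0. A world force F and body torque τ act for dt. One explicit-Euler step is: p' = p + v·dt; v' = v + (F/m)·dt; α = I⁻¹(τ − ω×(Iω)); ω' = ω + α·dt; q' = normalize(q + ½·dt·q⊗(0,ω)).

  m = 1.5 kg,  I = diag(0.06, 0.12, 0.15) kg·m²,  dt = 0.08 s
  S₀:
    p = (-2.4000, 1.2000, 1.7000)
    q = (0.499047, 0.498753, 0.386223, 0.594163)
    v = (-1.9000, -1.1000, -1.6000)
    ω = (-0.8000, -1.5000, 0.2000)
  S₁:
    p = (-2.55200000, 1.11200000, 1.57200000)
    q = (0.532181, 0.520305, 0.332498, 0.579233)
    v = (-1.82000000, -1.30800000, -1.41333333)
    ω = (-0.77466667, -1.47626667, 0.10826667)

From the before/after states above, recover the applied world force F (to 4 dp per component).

F = (1.5000, -3.9000, 3.5000)

velocity change Δv = (0.08000000, -0.20800000, 0.18666667)
m·(v₁−v₀)/dt = (1.5000, -3.9000, 3.5000)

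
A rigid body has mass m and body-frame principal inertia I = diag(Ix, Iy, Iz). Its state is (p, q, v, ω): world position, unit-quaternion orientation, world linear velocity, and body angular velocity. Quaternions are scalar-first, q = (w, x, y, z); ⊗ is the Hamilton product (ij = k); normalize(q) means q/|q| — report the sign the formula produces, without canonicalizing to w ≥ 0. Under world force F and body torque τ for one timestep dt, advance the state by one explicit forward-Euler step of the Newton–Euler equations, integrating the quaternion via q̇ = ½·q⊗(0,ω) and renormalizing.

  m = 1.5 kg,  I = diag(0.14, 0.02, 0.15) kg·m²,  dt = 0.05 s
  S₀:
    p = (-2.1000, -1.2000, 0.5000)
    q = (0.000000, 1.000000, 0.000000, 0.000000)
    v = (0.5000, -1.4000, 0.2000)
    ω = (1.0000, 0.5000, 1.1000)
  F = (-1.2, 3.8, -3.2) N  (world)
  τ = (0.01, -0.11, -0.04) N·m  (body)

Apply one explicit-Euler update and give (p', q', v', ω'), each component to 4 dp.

p' = (-2.0750, -1.2700, 0.5100)
q' = (-0.0250, 0.9992, -0.0275, 0.0125)
v' = (0.4600, -1.2733, 0.0933)
ω' = (0.9780, 0.2525, 1.1067)

a = (-0.8000, 2.5333, -2.1333)
new position p' = (-2.0750, -1.2700, 0.5100)
v' = v + a·dt = (0.4600, -1.2733, 0.0933)
α = I⁻¹(τ − ω×Iω) = (-0.4393, -4.9500, 0.1333)
new body rate ω' = (0.9780, 0.2525, 1.1067)
2q̇ = q⊗(0,ω) = (-1.0000000, 0.0000000, -1.1000000, 0.5000000)
q' = normalize(q + ½dt·q⊗(0,ω)) = (-0.0250, 0.9992, -0.0275, 0.0125)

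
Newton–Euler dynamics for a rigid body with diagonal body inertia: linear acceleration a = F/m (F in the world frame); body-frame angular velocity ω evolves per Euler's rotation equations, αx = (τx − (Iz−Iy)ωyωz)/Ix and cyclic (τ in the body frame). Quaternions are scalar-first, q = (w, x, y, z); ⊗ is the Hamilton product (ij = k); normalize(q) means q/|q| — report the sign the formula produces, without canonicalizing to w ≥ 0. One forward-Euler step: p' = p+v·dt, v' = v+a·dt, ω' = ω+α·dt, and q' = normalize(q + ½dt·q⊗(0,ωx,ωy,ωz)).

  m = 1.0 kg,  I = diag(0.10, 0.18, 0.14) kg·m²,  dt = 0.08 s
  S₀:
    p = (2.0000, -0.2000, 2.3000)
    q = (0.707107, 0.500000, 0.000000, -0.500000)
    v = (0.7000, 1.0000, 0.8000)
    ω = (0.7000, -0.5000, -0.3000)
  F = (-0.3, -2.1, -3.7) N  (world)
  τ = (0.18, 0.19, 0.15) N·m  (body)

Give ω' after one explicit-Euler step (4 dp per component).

(τ − ω×Iω)/I = (1.8600, 1.0089, 1.2714)
ω' = ω + α·dt = (0.8488, -0.4193, -0.1983)

ω' = (0.8488, -0.4193, -0.1983)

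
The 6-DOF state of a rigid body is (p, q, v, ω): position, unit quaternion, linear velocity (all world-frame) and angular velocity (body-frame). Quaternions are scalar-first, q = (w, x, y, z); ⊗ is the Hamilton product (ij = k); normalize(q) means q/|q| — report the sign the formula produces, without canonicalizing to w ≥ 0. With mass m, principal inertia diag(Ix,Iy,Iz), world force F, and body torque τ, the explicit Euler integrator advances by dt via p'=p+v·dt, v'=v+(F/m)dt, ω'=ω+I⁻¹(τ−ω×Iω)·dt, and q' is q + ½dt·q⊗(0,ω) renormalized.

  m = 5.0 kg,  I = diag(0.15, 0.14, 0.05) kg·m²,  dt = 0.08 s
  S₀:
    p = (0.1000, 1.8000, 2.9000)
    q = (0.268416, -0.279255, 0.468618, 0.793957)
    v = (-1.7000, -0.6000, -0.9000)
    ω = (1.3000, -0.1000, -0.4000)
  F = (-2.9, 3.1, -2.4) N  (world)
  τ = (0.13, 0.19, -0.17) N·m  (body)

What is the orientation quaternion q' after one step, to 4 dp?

q' = (0.2971, -0.2692, 0.5036, 0.7653)

q⊗(0,ω) = (0.7274761, 0.2408893, 0.8936005, -0.6886443)
q' = normalize(q + ½dt·q⊗(0,ω)) = (0.2971, -0.2692, 0.5036, 0.7653)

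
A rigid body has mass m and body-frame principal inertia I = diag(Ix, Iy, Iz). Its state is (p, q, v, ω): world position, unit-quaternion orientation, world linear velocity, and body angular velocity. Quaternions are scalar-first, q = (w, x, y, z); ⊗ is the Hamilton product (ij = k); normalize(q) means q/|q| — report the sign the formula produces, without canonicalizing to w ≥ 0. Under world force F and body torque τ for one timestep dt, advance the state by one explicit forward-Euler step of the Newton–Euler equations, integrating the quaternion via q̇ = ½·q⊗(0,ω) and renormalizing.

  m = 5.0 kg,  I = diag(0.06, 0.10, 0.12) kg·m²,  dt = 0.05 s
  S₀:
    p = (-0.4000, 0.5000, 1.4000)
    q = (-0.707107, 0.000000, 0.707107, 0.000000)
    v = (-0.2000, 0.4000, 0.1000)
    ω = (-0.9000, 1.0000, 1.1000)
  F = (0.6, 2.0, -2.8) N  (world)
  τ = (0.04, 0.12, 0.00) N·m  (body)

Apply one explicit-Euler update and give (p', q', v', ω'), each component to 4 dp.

p' = (-0.4100, 0.5200, 1.4050)
q' = (-0.7241, 0.0353, 0.6888, -0.0035)
v' = (-0.1940, 0.4200, 0.0720)
ω' = (-0.8850, 1.0303, 1.1150)

a = (0.1200, 0.4000, -0.5600)
p + v·dt = (-0.4100, 0.5200, 1.4050)
v + (F/m)dt = (-0.1940, 0.4200, 0.0720)
ω×(Iω) gyroscopic = (0.0220, 0.0594, -0.0360)
(τ − ω×Iω)/I = (0.3000, 0.6060, 0.3000)
new body rate ω' = (-0.8850, 1.0303, 1.1150)
2q̇ = q⊗(0,ω) = (-0.7071070, 1.4142140, -0.7071070, -0.1414214)
updated quaternion q' = (-0.7241, 0.0353, 0.6888, -0.0035)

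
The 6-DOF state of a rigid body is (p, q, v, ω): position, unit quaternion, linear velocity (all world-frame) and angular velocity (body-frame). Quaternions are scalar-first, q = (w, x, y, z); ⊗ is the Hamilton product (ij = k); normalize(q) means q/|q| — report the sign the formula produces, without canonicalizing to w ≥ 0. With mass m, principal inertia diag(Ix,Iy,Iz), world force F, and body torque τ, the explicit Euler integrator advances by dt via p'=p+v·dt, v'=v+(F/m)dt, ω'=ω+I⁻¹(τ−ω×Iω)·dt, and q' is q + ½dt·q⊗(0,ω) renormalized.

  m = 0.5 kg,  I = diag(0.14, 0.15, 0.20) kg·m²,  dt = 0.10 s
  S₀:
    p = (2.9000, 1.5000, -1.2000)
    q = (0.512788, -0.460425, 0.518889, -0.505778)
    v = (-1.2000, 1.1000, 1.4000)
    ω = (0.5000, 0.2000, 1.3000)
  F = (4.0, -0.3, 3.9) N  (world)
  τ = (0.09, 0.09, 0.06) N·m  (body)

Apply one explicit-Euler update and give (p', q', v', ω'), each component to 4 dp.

angular accel α = (0.5500, 0.8600, 0.2950)
new body rate ω' = (0.5550, 0.2860, 1.3295)
q⊗(0,ω) = (0.7839461, 1.0321053, 0.4482211, 0.3150949)
q + ½dt·q⊗(0,ω), renormalized = (0.5506, -0.4078, 0.5400, -0.4888)
a = (8.0000, -0.6000, 7.8000)
new position p' = (2.7800, 1.6100, -1.0600)
v' = v + a·dt = (-0.4000, 1.0400, 2.1800)

p' = (2.7800, 1.6100, -1.0600)
q' = (0.5506, -0.4078, 0.5400, -0.4888)
v' = (-0.4000, 1.0400, 2.1800)
ω' = (0.5550, 0.2860, 1.3295)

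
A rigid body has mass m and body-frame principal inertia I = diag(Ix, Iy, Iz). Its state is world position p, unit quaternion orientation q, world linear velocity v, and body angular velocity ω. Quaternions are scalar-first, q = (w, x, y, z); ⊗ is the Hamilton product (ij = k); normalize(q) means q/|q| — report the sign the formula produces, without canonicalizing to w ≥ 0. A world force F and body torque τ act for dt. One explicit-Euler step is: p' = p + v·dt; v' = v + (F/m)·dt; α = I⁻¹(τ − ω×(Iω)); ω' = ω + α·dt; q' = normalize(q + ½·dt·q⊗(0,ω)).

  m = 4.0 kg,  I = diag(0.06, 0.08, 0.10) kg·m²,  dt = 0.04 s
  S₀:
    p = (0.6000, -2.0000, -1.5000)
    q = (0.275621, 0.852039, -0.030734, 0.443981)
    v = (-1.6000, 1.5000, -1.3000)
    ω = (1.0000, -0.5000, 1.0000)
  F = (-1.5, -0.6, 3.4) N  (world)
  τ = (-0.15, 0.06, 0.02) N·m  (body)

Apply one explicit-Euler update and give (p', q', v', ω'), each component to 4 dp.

p' = (0.5360, -1.9400, -1.5520)
q' = (0.2493, 0.8610, -0.0416, 0.4414)
v' = (-1.6150, 1.4940, -1.2660)
ω' = (0.9067, -0.4500, 1.0120)

gyro term ω×Iω = (-0.0100, -0.0400, -0.0100)
angular accel α = (-2.3333, 1.2500, 0.3000)
ω + α·dt = (0.9067, -0.4500, 1.0120)
Hamilton product q⊗(0,ω) = (-1.3113870, 0.4668775, -0.5458685, -0.1196645)
q + ½dt·q⊗(0,ω), renormalized = (0.2493, 0.8610, -0.0416, 0.4414)
linear accel F/m = (-0.3750, -0.1500, 0.8500)
new position p' = (0.5360, -1.9400, -1.5520)
new velocity v' = (-1.6150, 1.4940, -1.2660)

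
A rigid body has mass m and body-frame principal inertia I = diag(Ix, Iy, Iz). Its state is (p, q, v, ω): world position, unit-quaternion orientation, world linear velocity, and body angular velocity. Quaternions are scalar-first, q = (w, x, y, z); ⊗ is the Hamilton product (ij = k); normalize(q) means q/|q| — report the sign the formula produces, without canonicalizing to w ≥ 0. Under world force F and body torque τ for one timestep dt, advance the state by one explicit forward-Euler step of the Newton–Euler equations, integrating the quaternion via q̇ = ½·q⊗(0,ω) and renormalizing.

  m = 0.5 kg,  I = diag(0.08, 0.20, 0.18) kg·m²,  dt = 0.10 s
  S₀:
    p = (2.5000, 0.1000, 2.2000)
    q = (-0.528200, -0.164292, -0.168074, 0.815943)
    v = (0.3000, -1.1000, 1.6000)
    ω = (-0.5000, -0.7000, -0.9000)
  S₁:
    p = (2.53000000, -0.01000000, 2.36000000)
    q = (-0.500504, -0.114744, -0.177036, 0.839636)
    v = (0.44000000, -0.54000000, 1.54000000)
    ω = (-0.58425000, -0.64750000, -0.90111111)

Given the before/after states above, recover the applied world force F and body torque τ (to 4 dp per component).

F = (0.7000, 2.8000, -0.3000)
τ = (-0.0800, 0.0600, 0.0400)

ω₁ − ω₀ = (-0.08425000, 0.05250000, -0.00111111)
I·α + gyro = (-0.0800, 0.0600, 0.0400)
velocity change Δv = (0.14000000, 0.56000000, -0.06000000)
m·(v₁−v₀)/dt = (0.7000, 2.8000, -0.3000)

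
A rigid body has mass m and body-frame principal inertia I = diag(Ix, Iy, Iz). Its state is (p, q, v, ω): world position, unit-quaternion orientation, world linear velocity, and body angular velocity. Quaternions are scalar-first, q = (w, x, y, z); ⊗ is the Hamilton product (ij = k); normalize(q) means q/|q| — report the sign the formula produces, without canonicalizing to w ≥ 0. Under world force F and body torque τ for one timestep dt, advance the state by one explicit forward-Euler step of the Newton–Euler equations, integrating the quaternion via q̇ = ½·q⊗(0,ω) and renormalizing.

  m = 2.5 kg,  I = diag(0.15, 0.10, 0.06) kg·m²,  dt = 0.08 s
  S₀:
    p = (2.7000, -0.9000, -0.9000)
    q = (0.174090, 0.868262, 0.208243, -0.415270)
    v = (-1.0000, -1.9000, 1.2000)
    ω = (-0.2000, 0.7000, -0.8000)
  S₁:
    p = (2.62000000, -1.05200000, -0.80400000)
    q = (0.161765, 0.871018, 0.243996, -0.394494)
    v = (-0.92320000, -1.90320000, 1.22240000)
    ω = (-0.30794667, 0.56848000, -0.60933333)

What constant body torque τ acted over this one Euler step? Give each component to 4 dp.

τ = (-0.1800, -0.1500, 0.1500)

rate change Δω = (-0.10794667, -0.13152000, 0.19066667)
ω₀×(Iω₀) = (0.0224, 0.0144, 0.0070)
τ = I·(Δω/dt) + ω₀×(Iω₀) = (-0.1800, -0.1500, 0.1500)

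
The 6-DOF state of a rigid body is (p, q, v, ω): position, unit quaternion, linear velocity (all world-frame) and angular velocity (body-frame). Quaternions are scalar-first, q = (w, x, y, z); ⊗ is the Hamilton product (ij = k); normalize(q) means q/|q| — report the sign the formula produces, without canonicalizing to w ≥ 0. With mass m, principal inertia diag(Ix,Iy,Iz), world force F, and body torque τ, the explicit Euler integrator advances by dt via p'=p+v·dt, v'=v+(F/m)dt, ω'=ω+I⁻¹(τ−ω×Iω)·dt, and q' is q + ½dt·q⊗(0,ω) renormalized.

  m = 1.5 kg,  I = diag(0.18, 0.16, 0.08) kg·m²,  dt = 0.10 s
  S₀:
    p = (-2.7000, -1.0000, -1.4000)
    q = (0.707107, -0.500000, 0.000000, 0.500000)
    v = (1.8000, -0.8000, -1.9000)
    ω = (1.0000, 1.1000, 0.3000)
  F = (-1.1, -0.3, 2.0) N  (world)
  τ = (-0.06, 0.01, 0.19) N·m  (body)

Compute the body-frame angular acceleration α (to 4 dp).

precession coupling ω×(Iω) = (-0.0264, 0.0300, -0.0220)
(τ − ω×Iω)/I = (-0.1867, -0.1250, 2.6500)

α = (-0.1867, -0.1250, 2.6500)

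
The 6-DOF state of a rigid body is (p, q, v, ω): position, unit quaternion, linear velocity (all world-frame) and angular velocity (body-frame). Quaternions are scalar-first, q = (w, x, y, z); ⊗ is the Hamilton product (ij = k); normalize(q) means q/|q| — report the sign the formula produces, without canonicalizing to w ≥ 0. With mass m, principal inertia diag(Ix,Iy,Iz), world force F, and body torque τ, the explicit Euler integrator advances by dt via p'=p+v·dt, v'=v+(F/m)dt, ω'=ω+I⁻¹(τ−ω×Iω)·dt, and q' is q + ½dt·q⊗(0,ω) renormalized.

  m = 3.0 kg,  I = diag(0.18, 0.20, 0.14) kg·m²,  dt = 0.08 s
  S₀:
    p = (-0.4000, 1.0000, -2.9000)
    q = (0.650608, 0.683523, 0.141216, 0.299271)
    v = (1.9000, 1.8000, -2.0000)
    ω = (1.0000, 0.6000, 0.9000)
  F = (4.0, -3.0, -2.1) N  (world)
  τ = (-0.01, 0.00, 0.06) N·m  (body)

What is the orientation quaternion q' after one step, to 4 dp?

q' = (0.6080, 0.7062, 0.1439, 0.3329)

Hamilton product q⊗(0,ω) = (-1.0375965, 0.5981398, 0.0744651, 0.8544450)
updated quaternion q' = (0.6080, 0.7062, 0.1439, 0.3329)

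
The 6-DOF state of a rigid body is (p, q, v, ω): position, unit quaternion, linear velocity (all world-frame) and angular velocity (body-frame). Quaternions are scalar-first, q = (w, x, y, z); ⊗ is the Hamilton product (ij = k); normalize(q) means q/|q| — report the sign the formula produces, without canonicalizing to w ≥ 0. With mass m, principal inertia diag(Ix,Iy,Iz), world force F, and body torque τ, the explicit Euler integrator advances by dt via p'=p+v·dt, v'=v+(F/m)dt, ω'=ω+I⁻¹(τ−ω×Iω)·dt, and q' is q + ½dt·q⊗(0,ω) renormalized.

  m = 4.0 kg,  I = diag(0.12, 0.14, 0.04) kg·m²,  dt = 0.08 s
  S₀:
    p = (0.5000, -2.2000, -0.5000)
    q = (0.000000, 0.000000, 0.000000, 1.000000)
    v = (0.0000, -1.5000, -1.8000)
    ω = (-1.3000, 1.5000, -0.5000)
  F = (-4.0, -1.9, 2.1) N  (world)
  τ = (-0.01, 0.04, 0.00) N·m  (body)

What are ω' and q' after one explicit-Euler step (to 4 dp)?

ω' = (-1.3567, 1.4931, -0.4220)
q' = (0.0199, -0.0598, -0.0518, 0.9967)

α = I⁻¹(τ − ω×Iω) = (-0.7083, -0.0857, 0.9750)
ω + α·dt = (-1.3567, 1.4931, -0.4220)
2q̇ = q⊗(0,ω) = (0.5000000, -1.5000000, -1.3000000, 0.0000000)
q + ½dt·q⊗(0,ω), renormalized = (0.0199, -0.0598, -0.0518, 0.9967)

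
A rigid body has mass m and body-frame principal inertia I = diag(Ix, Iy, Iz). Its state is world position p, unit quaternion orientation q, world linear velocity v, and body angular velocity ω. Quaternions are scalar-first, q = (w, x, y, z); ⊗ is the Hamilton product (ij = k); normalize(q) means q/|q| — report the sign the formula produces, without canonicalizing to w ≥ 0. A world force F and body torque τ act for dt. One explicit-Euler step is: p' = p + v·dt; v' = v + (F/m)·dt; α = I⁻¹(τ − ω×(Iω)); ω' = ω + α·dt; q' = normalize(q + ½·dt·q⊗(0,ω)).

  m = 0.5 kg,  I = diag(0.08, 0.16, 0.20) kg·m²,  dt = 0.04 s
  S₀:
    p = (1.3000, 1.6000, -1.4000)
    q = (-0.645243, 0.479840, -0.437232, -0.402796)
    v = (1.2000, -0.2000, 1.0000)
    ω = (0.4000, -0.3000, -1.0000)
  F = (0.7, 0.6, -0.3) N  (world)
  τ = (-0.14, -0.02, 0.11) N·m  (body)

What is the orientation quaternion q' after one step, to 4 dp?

q⊗(0,ω) = (-0.7259016, 0.0582960, 0.5122945, 0.6761838)
q + ½dt·q⊗(0,ω), renormalized = (-0.6596, 0.4809, -0.4269, -0.3892)

q' = (-0.6596, 0.4809, -0.4269, -0.3892)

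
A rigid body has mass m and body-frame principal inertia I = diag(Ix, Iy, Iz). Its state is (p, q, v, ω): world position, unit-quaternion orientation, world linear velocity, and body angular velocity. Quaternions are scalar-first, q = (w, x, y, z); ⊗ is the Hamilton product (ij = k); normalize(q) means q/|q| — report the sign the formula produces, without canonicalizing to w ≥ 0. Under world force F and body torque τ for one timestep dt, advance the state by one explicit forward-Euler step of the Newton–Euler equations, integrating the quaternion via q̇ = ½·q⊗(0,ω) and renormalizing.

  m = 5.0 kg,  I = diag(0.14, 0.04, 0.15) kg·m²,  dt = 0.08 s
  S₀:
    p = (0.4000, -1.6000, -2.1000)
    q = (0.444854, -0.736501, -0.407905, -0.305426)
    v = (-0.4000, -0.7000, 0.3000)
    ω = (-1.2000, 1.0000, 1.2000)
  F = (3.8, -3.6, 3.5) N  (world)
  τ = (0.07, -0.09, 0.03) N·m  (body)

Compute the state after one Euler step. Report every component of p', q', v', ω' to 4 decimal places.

p' = (0.3680, -1.6560, -2.0760)
q' = (0.4391, -0.7629, -0.3390, -0.3321)
v' = (-0.3392, -0.7576, 0.3560)
ω' = (-1.2354, 0.7912, 1.1520)

a = F/m = (0.7600, -0.7200, 0.7000)
new position p' = (0.3680, -1.6560, -2.0760)
v + (F/m)dt = (-0.3392, -0.7576, 0.3560)
angular accel α = (-0.4429, -2.6100, -0.6000)
new body rate ω' = (-1.2354, 0.7912, 1.1520)
2q̇ = q⊗(0,ω) = (-0.1093850, -0.7178848, 1.6951664, -0.6921622)
q + ½dt·q⊗(0,ω), renormalized = (0.4391, -0.7629, -0.3390, -0.3321)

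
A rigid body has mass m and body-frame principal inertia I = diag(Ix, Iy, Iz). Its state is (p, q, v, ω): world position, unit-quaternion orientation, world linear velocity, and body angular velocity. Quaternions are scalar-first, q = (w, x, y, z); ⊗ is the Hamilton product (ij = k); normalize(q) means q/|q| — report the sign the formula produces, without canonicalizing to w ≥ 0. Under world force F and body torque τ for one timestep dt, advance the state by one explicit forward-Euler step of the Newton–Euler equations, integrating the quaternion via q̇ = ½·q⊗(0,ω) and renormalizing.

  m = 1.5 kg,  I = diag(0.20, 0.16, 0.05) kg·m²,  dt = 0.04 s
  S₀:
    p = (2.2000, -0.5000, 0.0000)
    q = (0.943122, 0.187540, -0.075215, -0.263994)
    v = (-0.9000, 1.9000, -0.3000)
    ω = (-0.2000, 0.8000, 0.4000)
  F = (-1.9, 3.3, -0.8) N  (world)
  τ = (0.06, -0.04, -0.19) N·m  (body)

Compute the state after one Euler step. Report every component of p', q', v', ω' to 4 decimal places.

ω×(Iω) gyroscopic = (-0.0352, -0.0120, 0.0064)
(τ − ω×Iω)/I = (0.4760, -0.1750, -3.9280)
ω + α·dt = (-0.1810, 0.7930, 0.2429)
q⊗(0,ω) = (0.2032776, -0.0075152, 0.7322804, 0.5122378)
updated quaternion q' = (0.9470, 0.1874, -0.0606, -0.2537)
p' = p + v·dt = (2.1640, -0.4240, -0.0120)
new velocity v' = (-0.9507, 1.9880, -0.3213)

p' = (2.1640, -0.4240, -0.0120)
q' = (0.9470, 0.1874, -0.0606, -0.2537)
v' = (-0.9507, 1.9880, -0.3213)
ω' = (-0.1810, 0.7930, 0.2429)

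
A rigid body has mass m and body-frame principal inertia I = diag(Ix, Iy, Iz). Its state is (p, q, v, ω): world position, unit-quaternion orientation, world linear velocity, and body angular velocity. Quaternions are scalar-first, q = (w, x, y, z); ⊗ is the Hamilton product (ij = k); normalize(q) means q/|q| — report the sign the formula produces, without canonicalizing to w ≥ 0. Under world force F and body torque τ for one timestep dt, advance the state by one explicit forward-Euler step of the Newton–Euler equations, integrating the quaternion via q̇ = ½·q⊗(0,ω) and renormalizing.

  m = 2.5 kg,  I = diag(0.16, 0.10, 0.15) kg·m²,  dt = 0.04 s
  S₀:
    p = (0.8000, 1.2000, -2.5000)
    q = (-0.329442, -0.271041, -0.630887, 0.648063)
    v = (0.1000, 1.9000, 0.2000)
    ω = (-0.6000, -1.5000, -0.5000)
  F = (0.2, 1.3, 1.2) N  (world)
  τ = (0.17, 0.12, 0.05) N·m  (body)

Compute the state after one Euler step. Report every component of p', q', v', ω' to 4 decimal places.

p' = (0.8040, 1.2760, -2.4920)
q' = (-0.3449, -0.2412, -0.6311, 0.6515)
v' = (0.1032, 1.9208, 0.2192)
ω' = (-0.5669, -1.4532, -0.4723)

new position p' = (0.8040, 1.2760, -2.4920)
v' = v + a·dt = (0.1032, 1.9208, 0.2192)
ω×(Iω) gyroscopic = (0.0375, 0.0030, -0.0540)
angular accel α = (0.8281, 1.1700, 0.6933)
ω + α·dt = (-0.5669, -1.4532, -0.4723)
2q̇ = q⊗(0,ω) = (-0.7849236, 1.4852032, -0.0301953, 0.1927503)
q + ½dt·q⊗(0,ω), renormalized = (-0.3449, -0.2412, -0.6311, 0.6515)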